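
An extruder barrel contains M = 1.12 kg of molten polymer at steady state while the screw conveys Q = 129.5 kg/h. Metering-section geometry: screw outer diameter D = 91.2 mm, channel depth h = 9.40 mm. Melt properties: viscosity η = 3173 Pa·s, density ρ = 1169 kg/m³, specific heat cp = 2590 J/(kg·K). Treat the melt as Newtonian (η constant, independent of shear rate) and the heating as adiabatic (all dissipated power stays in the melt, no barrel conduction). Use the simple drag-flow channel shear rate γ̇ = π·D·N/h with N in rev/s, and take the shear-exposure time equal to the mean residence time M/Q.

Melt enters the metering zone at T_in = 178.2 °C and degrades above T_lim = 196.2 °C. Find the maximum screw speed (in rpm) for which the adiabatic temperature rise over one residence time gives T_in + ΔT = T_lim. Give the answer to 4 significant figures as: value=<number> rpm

value=46.23 rpm

Convert throughput: Q = 129.5 kg/h = 129.5/3600 = 0.0359722 kg/s
t_res = M / Q_s = 1.12 / 0.0359722 = 31.1351 s
Geometry in SI: D = 91.2 mm → 0.0912 m, h = 9.40 mm → 0.0094 m
ΔT_a = T_lim − T_in = 196.2 °C − 178.2 °C = 18 K
γ̇_max² = ΔT_a·ρ·cp/(η·t_res) = 18·1169·2590/(3173·31.1351) = 551.653 s⁻²
γ̇_max = √551.653 = 23.4873 s⁻¹
Solve γ̇ = πDN/h for N: N_max = γ̇_max·h/(π·D) = 23.4873 × 0.0094 / (π × 0.0912) = 0.770577 rev/s = 46.2346 rpm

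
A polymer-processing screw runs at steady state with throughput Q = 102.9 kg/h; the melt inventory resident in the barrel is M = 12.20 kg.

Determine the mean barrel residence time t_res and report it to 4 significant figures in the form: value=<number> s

value=426.8 s

Throughput in SI: Q_s = 102.9 kg/h ÷ 3600 s/h = 0.0285833 kg/s
t_res = M / Q_s = 12.20 / 0.0285833 = 426.822 s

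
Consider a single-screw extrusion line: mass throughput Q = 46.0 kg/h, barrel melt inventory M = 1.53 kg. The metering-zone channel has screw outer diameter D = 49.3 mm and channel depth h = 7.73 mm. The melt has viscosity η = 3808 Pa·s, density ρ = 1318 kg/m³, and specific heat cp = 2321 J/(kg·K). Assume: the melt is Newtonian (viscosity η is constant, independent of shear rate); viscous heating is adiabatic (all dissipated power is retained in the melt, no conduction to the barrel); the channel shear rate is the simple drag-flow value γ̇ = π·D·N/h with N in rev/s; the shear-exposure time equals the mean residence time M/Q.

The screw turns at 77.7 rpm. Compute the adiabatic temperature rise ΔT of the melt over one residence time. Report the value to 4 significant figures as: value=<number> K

value=100.3 K

Q_s = Q / 3600 = 46.0 / 3600 = 0.0127778 kg/s
Mean residence time: t_res = M/Q_s = 1.53 kg / 0.0127778 kg/s = 119.739 s
Convert to SI: D = 0.0493 m, h = 0.00773 m, N = 77.7/60 = 1.295 rev/s
γ̇ = π·D·N / h = π · 0.0493 · 1.295 / 0.00773 = 25.947 s⁻¹
Adiabatic rise: ΔT = η γ̇² t_res / (ρ cp) = 3808·(25.947)²·119.739 / (1318·2321) = 100.35 K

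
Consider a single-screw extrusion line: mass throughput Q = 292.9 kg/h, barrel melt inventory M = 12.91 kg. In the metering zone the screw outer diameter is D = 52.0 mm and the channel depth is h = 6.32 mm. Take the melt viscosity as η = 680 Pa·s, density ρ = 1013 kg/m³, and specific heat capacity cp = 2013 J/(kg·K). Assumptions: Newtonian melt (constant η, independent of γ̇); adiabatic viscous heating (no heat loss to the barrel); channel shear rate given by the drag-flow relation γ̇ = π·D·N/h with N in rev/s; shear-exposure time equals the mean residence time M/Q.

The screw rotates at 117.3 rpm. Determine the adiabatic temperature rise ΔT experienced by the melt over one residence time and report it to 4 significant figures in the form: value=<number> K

value=135.1 K

Throughput in SI: Q_s = 292.9 kg/h ÷ 3600 s/h = 0.0813611 kg/s
t_res = M / Q_s = 12.91 ÷ 0.0813611 = 158.675 s
D = 52.0 mm = 0.052 m;  h = 6.32 mm = 0.00632 m;  N = 117.3 rpm / 60 = 1.955 rev/s
γ̇ = π·D·N / h = π · 0.052 · 1.955 / 0.00632 = 50.5339 s⁻¹
Adiabatic rise: ΔT = η γ̇² t_res / (ρ cp) = 680·(50.5339)²·158.675 / (1013·2013) = 135.123 K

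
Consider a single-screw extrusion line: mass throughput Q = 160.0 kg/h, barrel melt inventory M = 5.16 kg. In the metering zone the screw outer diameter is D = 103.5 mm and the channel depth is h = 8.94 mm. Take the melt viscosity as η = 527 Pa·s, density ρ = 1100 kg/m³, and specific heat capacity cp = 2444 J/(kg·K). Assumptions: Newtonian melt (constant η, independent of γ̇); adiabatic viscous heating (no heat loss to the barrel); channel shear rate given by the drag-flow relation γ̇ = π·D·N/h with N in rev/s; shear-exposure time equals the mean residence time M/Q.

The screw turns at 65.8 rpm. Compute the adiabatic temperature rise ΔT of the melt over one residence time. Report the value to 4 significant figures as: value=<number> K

value=36.21 K

Throughput in SI: Q_s = 160.0 kg/h ÷ 3600 s/h = 0.0444444 kg/s
t_res = M / Q_s = 5.16 / 0.0444444 = 116.1 s
Convert to SI: D = 0.1035 m, h = 0.00894 m, N = 65.8/60 = 1.09667 rev/s
γ̇ = π·D·N / h = π · 0.1035 · 1.09667 / 0.00894 = 39.8866 s⁻¹
Adiabatic rise: ΔT = η γ̇² t_res / (ρ cp) = 527·(39.8866)²·116.1 / (1100·2444) = 36.2079 K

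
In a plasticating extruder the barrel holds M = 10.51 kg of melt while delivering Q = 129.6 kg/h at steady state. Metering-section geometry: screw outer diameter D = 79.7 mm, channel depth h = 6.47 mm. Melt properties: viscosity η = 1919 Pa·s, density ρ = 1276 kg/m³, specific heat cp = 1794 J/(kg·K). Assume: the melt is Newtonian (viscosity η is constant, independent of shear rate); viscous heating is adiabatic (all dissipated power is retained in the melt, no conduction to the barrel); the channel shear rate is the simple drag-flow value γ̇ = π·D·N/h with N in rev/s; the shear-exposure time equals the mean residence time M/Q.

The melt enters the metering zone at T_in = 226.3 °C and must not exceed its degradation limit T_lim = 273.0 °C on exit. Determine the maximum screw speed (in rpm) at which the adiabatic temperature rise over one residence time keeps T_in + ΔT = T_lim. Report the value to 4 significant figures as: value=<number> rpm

Throughput in SI: Q_s = 129.6 kg/h ÷ 3600 s/h = 0.036 kg/s
t_res = M / Q_s = 10.51 ÷ 0.036 = 291.944 s
Geometry in SI: D = 79.7 mm → 0.0797 m, h = 6.47 mm → 0.00647 m
Allowable rise: ΔT_a = T_lim − T_in = 273.0 − 226.3 = 46.7 K
Invert ΔT = ηγ̇²t_res/(ρcp) for γ̇: γ̇_max² = ΔT_a ρ cp / (η t_res) = 46.7·1276·1794 / (1919·291.944) = 190.816 s⁻²
Take the square root: γ̇_max = √(190.816) = 13.8136 s⁻¹
Solve γ̇ = πDN/h for N: N_max = γ̇_max·h/(π·D) = 13.8136 × 0.00647 / (π × 0.0797) = 0.356947 rev/s = 21.4168 rpm

value=21.42 rpm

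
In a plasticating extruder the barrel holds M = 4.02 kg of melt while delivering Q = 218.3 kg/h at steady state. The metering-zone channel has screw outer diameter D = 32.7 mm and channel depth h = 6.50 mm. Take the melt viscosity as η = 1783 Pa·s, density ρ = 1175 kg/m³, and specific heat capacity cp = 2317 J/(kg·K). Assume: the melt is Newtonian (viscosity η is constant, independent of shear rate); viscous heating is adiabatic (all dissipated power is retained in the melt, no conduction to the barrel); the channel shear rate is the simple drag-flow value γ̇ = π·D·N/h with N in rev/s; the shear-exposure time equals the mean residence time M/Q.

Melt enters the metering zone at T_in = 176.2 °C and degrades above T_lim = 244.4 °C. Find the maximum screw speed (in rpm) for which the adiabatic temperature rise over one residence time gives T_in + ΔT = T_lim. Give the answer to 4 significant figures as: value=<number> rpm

Convert throughput: Q = 218.3 kg/h = 218.3/3600 = 0.0606389 kg/s
Mean residence time: t_res = M/Q_s = 4.02 kg / 0.0606389 kg/s = 66.2941 s
Convert to metres: D = 0.0327 m, h = 0.0065 m
Allowable rise: ΔT_a = T_lim − T_in = 244.4 − 176.2 = 68.2 K
γ̇_max² = ΔT_a·ρ·cp / (η·t_res) = [68.2 × 1175 × 2317] / [1783 × 66.2941] = 1570.8 s⁻²
Take the square root: γ̇_max = √(1570.8) = 39.6334 s⁻¹
N_max = γ̇_max·h / (π·D) = 39.6334 · 0.0065 / (π · 0.0327) = 2.50771 rev/s = 150.462 rpm

value=150.5 rpm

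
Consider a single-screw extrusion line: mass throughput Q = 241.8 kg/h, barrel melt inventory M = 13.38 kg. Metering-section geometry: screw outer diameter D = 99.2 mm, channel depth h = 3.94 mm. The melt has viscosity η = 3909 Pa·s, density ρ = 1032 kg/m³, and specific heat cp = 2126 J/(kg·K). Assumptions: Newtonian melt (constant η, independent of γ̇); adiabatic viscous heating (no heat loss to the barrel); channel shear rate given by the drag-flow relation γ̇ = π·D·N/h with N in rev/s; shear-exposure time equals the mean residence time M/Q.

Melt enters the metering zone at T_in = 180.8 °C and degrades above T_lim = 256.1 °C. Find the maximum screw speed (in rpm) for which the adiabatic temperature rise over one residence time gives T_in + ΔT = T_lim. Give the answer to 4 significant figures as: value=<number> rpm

Q_s = Q / 3600 = 241.8 / 3600 = 0.0671667 kg/s
Mean residence time: t_res = M/Q_s = 13.38 kg / 0.0671667 kg/s = 199.206 s
Geometry in SI: D = 99.2 mm → 0.0992 m, h = 3.94 mm → 0.00394 m
Allowable rise: ΔT_a = T_lim − T_in = 256.1 − 180.8 = 75.3 K
γ̇_max² = ΔT_a·ρ·cp/(η·t_res) = 75.3·1032·2126/(3909·199.206) = 212.163 s⁻²
γ̇_max = √212.163 = 14.5658 s⁻¹
Solve γ̇ = πDN/h for N: N_max = γ̇_max·h/(π·D) = 14.5658 × 0.00394 / (π × 0.0992) = 0.184149 rev/s = 11.0489 rpm

value=11.05 rpm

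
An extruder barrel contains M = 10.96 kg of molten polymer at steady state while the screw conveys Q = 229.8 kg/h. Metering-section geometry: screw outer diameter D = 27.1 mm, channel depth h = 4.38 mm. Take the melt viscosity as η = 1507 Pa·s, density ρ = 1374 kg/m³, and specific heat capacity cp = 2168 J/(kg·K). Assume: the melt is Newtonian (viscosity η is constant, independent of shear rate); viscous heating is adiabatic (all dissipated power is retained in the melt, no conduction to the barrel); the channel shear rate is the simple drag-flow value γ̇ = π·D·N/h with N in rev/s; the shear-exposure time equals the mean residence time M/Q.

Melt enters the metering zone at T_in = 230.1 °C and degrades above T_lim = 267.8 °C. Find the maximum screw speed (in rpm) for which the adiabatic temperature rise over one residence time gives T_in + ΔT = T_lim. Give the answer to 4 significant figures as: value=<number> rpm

value=64.31 rpm

Throughput in SI: Q_s = 229.8 kg/h ÷ 3600 s/h = 0.0638333 kg/s
t_res = M / Q_s = 10.96 ÷ 0.0638333 = 171.697 s
Convert to metres: D = 0.0271 m, h = 0.00438 m
ΔT_a = T_lim − T_in = 267.8 − 230.1 = 37.7 K
Invert ΔT = ηγ̇²t_res/(ρcp) for γ̇: γ̇_max² = ΔT_a ρ cp / (η t_res) = 37.7·1374·2168 / (1507·171.697) = 434.021 s⁻²
γ̇_max = sqrt(434.021) = 20.8332 s⁻¹
N_max = γ̇_max h / (πD) = 20.8332·0.00438/(π·0.0271) = 1.07179 rev/s → ×60 = 64.3075 rpm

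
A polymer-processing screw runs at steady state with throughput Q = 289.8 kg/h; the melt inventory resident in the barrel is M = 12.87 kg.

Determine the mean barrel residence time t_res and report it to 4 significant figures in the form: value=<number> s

value=159.9 s

Q_s = Q / 3600 = 289.8 / 3600 = 0.0805 kg/s
t_res = M / Q_s = 12.87 ÷ 0.0805 = 159.876 s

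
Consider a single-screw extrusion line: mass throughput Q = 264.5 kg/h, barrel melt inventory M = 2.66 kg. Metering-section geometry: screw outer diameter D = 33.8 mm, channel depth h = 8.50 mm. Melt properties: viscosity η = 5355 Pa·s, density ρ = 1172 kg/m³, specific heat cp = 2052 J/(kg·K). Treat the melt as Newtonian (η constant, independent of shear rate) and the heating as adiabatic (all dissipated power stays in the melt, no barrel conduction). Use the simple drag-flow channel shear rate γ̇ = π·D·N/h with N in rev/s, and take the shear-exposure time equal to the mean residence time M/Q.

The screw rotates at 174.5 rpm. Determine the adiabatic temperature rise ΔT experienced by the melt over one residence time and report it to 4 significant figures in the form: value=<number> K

Convert throughput: Q = 264.5 kg/h = 264.5/3600 = 0.0734722 kg/s
Mean residence time: t_res = M/Q_s = 2.66 kg / 0.0734722 kg/s = 36.2042 s
Geometry in metres: D = 33.8 mm → 0.0338 m, h = 8.50 mm → 0.0085 m; screw speed N = 174.5 rpm = 2.90833 rev/s
γ̇ = π D N / h = (π)(0.0338)(2.90833) / 0.0085 = 36.3322 s⁻¹
Adiabatic rise: ΔT = η γ̇² t_res / (ρ cp) = 5355·(36.3322)²·36.2042 / (1172·2052) = 106.413 K

value=106.4 K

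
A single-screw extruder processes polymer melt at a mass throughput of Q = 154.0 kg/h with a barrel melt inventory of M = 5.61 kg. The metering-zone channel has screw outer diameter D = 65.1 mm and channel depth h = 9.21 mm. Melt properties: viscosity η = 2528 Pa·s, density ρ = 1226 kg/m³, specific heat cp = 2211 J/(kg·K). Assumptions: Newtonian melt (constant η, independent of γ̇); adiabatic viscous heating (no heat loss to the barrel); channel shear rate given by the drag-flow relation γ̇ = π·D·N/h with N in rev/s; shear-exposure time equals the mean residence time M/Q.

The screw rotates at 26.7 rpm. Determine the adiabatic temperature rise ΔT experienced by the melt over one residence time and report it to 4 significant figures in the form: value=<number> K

Q_s = Q / 3600 = 154.0 / 3600 = 0.0427778 kg/s
t_res = M / Q_s = 5.61 / 0.0427778 = 131.143 s
D = 65.1 mm = 0.0651 m;  h = 9.21 mm = 0.00921 m;  N = 26.7 rpm / 60 = 0.445 rev/s
Shear rate: γ̇ = πDN/h = π·0.0651·0.445/0.00921 = 9.88169 s⁻¹
Adiabatic rise: ΔT = η γ̇² t_res / (ρ cp) = 2528·(9.88169)²·131.143 / (1226·2211) = 11.9428 K

value=11.94 K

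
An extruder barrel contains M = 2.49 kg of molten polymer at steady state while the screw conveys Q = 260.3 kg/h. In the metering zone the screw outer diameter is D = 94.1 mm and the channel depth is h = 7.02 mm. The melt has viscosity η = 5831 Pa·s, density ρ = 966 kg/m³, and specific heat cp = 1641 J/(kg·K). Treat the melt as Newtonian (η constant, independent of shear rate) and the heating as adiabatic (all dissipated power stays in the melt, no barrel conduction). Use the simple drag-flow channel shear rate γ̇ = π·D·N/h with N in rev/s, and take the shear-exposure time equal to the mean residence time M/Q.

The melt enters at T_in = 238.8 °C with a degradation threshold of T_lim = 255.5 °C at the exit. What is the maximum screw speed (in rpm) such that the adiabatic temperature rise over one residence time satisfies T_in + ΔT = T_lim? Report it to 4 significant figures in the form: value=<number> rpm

value=16.36 rpm

Convert throughput: Q = 260.3 kg/h = 260.3/3600 = 0.0723056 kg/s
Mean residence time: t_res = M/Q_s = 2.49 kg / 0.0723056 kg/s = 34.4372 s
Convert to metres: D = 0.0941 m, h = 0.00702 m
Allowable rise: ΔT_a = T_lim − T_in = 255.5 − 238.8 = 16.7 K
Invert ΔT = ηγ̇²t_res/(ρcp) for γ̇: γ̇_max² = ΔT_a ρ cp / (η t_res) = 16.7·966·1641 / (5831·34.4372) = 131.835 s⁻²
γ̇_max = sqrt(131.835) = 11.482 s⁻¹
N_max = γ̇_max·h / (π·D) = 11.482 · 0.00702 / (π · 0.0941) = 0.272655 rev/s = 16.3593 rpm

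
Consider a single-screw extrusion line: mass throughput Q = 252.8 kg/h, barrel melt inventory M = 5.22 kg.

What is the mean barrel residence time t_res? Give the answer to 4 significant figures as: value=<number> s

value=74.34 s

Q_s = Q / 3600 = 252.8 / 3600 = 0.0702222 kg/s
t_res = M / Q_s = 5.22 ÷ 0.0702222 = 74.3354 s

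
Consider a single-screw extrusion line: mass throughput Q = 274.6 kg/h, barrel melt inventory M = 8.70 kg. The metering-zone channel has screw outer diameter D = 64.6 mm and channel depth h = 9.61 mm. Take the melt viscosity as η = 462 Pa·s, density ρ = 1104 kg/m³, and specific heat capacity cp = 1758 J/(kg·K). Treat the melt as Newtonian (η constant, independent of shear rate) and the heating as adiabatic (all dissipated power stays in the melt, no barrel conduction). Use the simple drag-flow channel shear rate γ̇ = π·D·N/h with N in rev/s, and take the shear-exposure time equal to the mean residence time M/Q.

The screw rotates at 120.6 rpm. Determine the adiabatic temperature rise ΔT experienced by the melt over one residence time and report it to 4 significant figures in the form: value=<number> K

value=48.92 K

Throughput in SI: Q_s = 274.6 kg/h ÷ 3600 s/h = 0.0762778 kg/s
Mean residence time: t_res = M/Q_s = 8.70 kg / 0.0762778 kg/s = 114.057 s
D = 64.6 mm = 0.0646 m;  h = 9.61 mm = 0.00961 m;  N = 120.6 rpm / 60 = 2.01 rev/s
γ̇ = π·D·N / h = π · 0.0646 · 2.01 / 0.00961 = 42.4478 s⁻¹
Adiabatic rise: ΔT = η γ̇² t_res / (ρ cp) = 462·(42.4478)²·114.057 / (1104·1758) = 48.9199 K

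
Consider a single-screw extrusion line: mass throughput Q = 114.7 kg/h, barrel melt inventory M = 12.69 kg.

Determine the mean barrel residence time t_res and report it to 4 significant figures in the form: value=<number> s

value=398.3 s

Throughput in SI: Q_s = 114.7 kg/h ÷ 3600 s/h = 0.0318611 kg/s
Mean residence time: t_res = M/Q_s = 12.69 kg / 0.0318611 kg/s = 398.291 s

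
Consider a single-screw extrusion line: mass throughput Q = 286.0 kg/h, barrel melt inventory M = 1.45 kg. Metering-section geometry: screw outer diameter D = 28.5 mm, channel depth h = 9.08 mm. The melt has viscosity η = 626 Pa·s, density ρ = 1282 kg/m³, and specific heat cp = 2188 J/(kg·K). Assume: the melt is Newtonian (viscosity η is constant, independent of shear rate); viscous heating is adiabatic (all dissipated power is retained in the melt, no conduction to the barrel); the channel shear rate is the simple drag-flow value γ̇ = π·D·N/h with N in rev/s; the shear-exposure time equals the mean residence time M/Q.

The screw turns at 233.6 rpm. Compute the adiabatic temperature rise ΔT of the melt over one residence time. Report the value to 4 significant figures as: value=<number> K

Throughput in SI: Q_s = 286.0 kg/h ÷ 3600 s/h = 0.0794444 kg/s
t_res = M / Q_s = 1.45 ÷ 0.0794444 = 18.2517 s
D = 28.5 mm = 0.0285 m;  h = 9.08 mm = 0.00908 m;  N = 233.6 rpm / 60 = 3.89333 rev/s
γ̇ = π·D·N / h = π · 0.0285 · 3.89333 / 0.00908 = 38.3911 s⁻¹
ΔT = η·γ̇²·t_res / (ρ·cp) = 626 · (38.3911)² · 18.2517 / (1282 · 2188) = 6.0035 K

value=6.003 K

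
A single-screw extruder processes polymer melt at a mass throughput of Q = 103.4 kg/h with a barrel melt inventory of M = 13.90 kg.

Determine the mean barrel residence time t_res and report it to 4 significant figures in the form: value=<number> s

Throughput in SI: Q_s = 103.4 kg/h ÷ 3600 s/h = 0.0287222 kg/s
t_res = M / Q_s = 13.90 / 0.0287222 = 483.946 s

value=483.9 s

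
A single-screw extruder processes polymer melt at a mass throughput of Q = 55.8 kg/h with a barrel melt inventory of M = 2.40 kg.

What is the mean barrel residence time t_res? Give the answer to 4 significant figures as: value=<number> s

value=154.8 s

Q_s = Q / 3600 = 55.8 / 3600 = 0.0155 kg/s
t_res = M / Q_s = 2.40 / 0.0155 = 154.839 s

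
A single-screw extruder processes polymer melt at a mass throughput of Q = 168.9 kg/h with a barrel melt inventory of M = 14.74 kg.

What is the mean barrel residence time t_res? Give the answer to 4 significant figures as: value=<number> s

value=314.2 s

Q_s = Q / 3600 = 168.9 / 3600 = 0.0469167 kg/s
t_res = M / Q_s = 14.74 / 0.0469167 = 314.174 s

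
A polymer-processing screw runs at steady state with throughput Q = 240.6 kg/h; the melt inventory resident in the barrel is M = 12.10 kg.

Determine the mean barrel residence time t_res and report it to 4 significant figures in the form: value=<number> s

Convert throughput: Q = 240.6 kg/h = 240.6/3600 = 0.0668333 kg/s
t_res = M / Q_s = 12.10 / 0.0668333 = 181.047 s

value=181.0 s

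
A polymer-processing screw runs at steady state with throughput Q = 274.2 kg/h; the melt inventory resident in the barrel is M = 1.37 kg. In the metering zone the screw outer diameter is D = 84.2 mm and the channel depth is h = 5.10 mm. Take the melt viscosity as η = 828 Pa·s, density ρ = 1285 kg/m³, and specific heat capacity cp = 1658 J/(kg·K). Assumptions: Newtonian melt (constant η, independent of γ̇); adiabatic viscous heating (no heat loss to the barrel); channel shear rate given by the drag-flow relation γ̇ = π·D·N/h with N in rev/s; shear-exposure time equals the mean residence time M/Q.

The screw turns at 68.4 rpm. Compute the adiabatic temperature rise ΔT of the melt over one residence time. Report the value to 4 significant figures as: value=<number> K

Convert throughput: Q = 274.2 kg/h = 274.2/3600 = 0.0761667 kg/s
t_res = M / Q_s = 1.37 ÷ 0.0761667 = 17.9869 s
D = 84.2 mm = 0.0842 m;  h = 5.10 mm = 0.0051 m;  N = 68.4 rpm / 60 = 1.14 rev/s
Shear rate: γ̇ = πDN/h = π·0.0842·1.14/0.0051 = 59.1285 s⁻¹
ΔT = η·γ̇²·t_res / (ρ·cp) = 828 · (59.1285)² · 17.9869 / (1285 · 1658) = 24.4395 K

value=24.44 K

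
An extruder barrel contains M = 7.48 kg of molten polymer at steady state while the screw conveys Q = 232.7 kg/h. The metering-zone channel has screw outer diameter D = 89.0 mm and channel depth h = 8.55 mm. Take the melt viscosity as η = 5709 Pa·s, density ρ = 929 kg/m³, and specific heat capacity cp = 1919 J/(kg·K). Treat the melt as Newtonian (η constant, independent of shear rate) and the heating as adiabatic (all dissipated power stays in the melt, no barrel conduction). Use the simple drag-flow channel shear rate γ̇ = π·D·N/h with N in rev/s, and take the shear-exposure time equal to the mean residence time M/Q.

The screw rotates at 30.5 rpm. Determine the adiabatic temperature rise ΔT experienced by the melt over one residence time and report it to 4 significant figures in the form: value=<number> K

Convert throughput: Q = 232.7 kg/h = 232.7/3600 = 0.0646389 kg/s
t_res = M / Q_s = 7.48 / 0.0646389 = 115.72 s
Geometry in metres: D = 89.0 mm → 0.089 m, h = 8.55 mm → 0.00855 m; screw speed N = 30.5 rpm = 0.508333 rev/s
Shear rate: γ̇ = πDN/h = π·0.089·0.508333/0.00855 = 16.6235 s⁻¹
ΔT = η·γ̇²·t_res / (ρ·cp) = 5709 · (16.6235)² · 115.72 / (929 · 1919) = 102.405 K

value=102.4 K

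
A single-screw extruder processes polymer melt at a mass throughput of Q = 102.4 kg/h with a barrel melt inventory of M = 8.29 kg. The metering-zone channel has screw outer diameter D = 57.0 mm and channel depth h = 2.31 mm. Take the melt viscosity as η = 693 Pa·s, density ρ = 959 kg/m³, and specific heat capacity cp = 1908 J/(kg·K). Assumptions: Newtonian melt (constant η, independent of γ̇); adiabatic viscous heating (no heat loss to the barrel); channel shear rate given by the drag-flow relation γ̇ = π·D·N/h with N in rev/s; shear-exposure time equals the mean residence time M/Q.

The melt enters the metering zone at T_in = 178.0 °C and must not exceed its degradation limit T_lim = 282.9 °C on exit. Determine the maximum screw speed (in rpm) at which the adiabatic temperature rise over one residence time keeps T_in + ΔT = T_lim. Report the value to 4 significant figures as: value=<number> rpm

value=23.86 rpm

Q_s = Q / 3600 = 102.4 / 3600 = 0.0284444 kg/s
t_res = M / Q_s = 8.29 / 0.0284444 = 291.445 s
Geometry in SI: D = 57.0 mm → 0.057 m, h = 2.31 mm → 0.00231 m
Allowable rise: ΔT_a = T_lim − T_in = 282.9 − 178.0 = 104.9 K
γ̇_max² = ΔT_a·ρ·cp/(η·t_res) = 104.9·959·1908/(693·291.445) = 950.347 s⁻²
γ̇_max = sqrt(950.347) = 30.8277 s⁻¹
N_max = γ̇_max·h / (π·D) = 30.8277 · 0.00231 / (π · 0.057) = 0.397675 rev/s = 23.8605 rpm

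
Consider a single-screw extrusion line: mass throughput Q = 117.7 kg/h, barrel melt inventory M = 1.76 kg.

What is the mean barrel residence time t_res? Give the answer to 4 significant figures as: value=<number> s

Q_s = Q / 3600 = 117.7 / 3600 = 0.0326944 kg/s
t_res = M / Q_s = 1.76 / 0.0326944 = 53.8318 s

value=53.83 s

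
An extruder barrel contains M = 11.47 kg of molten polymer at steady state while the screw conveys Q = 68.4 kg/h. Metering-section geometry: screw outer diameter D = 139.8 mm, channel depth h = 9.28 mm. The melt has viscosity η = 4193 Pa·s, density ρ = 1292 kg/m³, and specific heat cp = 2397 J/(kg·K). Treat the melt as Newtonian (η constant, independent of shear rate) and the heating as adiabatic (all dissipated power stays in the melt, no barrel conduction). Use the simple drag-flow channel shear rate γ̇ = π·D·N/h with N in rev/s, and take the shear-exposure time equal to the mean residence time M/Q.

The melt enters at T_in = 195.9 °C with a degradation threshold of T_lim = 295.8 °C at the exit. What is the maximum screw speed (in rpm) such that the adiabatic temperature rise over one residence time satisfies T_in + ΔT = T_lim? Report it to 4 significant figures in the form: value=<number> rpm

value=14.02 rpm

Q_s = Q / 3600 = 68.4 / 3600 = 0.019 kg/s
t_res = M / Q_s = 11.47 ÷ 0.019 = 603.684 s
D = 139.8 mm = 0.1398 m;  h = 9.28 mm = 0.00928 m
ΔT_a = T_lim − T_in = 295.8 °C − 195.9 °C = 99.9 K
Invert ΔT = ηγ̇²t_res/(ρcp) for γ̇: γ̇_max² = ΔT_a ρ cp / (η t_res) = 99.9·1292·2397 / (4193·603.684) = 122.225 s⁻²
Take the square root: γ̇_max = √(122.225) = 11.0556 s⁻¹
N_max = γ̇_max h / (πD) = 11.0556·0.00928/(π·0.1398) = 0.233599 rev/s → ×60 = 14.016 rpm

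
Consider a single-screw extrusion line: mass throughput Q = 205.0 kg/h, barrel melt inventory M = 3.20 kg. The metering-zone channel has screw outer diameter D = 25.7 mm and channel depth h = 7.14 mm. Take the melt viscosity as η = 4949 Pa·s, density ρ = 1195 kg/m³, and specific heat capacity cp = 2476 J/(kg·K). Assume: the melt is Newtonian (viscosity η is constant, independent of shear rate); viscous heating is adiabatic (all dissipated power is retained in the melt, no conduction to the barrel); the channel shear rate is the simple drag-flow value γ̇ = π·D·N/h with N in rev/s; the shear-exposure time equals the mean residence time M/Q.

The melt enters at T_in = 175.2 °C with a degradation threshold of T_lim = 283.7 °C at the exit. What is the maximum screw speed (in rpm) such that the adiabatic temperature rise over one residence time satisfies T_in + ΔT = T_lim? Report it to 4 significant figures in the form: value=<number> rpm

Q_s = Q / 3600 = 205.0 / 3600 = 0.0569444 kg/s
Mean residence time: t_res = M/Q_s = 3.20 kg / 0.0569444 kg/s = 56.1951 s
Geometry in SI: D = 25.7 mm → 0.0257 m, h = 7.14 mm → 0.00714 m
ΔT_a = T_lim − T_in = 283.7 − 175.2 = 108.5 K
γ̇_max² = ΔT_a·ρ·cp / (η·t_res) = [108.5 × 1195 × 2476] / [4949 × 56.1951] = 1154.34 s⁻²
γ̇_max = √1154.34 = 33.9755 s⁻¹
Solve γ̇ = πDN/h for N: N_max = γ̇_max·h/(π·D) = 33.9755 × 0.00714 / (π × 0.0257) = 3.00456 rev/s = 180.274 rpm

value=180.3 rpm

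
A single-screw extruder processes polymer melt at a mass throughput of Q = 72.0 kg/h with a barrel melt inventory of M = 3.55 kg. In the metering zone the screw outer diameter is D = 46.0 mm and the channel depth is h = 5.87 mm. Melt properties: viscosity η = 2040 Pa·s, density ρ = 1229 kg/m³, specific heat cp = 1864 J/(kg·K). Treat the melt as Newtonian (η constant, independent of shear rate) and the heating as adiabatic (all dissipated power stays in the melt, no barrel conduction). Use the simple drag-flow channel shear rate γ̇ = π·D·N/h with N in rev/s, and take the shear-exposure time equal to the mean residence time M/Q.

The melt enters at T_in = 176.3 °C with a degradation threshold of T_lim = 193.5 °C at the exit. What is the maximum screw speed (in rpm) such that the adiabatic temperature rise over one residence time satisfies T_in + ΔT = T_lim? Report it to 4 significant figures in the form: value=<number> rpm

Throughput in SI: Q_s = 72.0 kg/h ÷ 3600 s/h = 0.02 kg/s
Mean residence time: t_res = M/Q_s = 3.55 kg / 0.02 kg/s = 177.5 s
Convert to metres: D = 0.046 m, h = 0.00587 m
Allowable rise: ΔT_a = T_lim − T_in = 193.5 − 176.3 = 17.2 K
Invert ΔT = ηγ̇²t_res/(ρcp) for γ̇: γ̇_max² = ΔT_a ρ cp / (η t_res) = 17.2·1229·1864 / (2040·177.5) = 108.817 s⁻²
Take the square root: γ̇_max = √(108.817) = 10.4316 s⁻¹
N_max = γ̇_max h / (πD) = 10.4316·0.00587/(π·0.046) = 0.42372 rev/s → ×60 = 25.4232 rpm

value=25.42 rpm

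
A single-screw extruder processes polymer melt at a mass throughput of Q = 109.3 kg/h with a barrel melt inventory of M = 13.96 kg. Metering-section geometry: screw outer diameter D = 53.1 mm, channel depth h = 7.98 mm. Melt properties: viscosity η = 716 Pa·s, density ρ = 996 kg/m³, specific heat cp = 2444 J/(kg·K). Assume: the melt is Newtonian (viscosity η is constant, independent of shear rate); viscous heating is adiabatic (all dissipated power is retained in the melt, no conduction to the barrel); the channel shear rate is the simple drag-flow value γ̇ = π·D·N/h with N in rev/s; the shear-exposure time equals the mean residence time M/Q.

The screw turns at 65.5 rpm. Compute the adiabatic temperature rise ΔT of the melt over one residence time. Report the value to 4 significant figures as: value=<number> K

Convert throughput: Q = 109.3 kg/h = 109.3/3600 = 0.0303611 kg/s
Mean residence time: t_res = M/Q_s = 13.96 kg / 0.0303611 kg/s = 459.799 s
Geometry in metres: D = 53.1 mm → 0.0531 m, h = 7.98 mm → 0.00798 m; screw speed N = 65.5 rpm = 1.09167 rev/s
γ̇ = π D N / h = (π)(0.0531)(1.09167) / 0.00798 = 22.8208 s⁻¹
Adiabatic rise: ΔT = η γ̇² t_res / (ρ cp) = 716·(22.8208)²·459.799 / (996·2444) = 70.4342 K

value=70.43 K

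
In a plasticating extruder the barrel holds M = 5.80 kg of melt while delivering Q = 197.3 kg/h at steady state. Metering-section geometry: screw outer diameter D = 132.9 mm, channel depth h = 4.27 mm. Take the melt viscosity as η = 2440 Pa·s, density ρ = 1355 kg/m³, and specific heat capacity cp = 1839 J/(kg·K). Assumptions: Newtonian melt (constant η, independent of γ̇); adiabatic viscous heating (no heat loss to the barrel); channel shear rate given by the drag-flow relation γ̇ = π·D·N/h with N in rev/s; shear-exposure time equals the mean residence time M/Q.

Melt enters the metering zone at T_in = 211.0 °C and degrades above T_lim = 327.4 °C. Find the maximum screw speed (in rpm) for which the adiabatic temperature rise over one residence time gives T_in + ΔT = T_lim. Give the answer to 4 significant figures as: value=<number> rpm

Convert throughput: Q = 197.3 kg/h = 197.3/3600 = 0.0548056 kg/s
t_res = M / Q_s = 5.80 ÷ 0.0548056 = 105.829 s
Convert to metres: D = 0.1329 m, h = 0.00427 m
ΔT_a = T_lim − T_in = 327.4 − 211.0 = 116.4 K
γ̇_max² = ΔT_a·ρ·cp/(η·t_res) = 116.4·1355·1839/(2440·105.829) = 1123.26 s⁻²
γ̇_max = √1123.26 = 33.5151 s⁻¹
N_max = γ̇_max·h / (π·D) = 33.5151 · 0.00427 / (π · 0.1329) = 0.342763 rev/s = 20.5658 rpm

value=20.57 rpm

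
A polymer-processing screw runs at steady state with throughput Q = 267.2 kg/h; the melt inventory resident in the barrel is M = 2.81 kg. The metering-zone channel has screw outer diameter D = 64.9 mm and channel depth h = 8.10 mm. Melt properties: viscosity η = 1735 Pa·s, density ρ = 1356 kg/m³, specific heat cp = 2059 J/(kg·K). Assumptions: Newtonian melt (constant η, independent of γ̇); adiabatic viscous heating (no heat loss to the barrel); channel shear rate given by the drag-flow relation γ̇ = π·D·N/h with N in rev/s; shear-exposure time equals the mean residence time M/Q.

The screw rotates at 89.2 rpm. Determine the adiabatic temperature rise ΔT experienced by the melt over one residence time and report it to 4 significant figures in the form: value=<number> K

Convert throughput: Q = 267.2 kg/h = 267.2/3600 = 0.0742222 kg/s
t_res = M / Q_s = 2.81 ÷ 0.0742222 = 37.8593 s
D = 64.9 mm = 0.0649 m;  h = 8.10 mm = 0.0081 m;  N = 89.2 rpm / 60 = 1.48667 rev/s
γ̇ = π D N / h = (π)(0.0649)(1.48667) / 0.0081 = 37.4217 s⁻¹
Adiabatic rise: ΔT = η γ̇² t_res / (ρ cp) = 1735·(37.4217)²·37.8593 / (1356·2059) = 32.946 K

value=32.95 K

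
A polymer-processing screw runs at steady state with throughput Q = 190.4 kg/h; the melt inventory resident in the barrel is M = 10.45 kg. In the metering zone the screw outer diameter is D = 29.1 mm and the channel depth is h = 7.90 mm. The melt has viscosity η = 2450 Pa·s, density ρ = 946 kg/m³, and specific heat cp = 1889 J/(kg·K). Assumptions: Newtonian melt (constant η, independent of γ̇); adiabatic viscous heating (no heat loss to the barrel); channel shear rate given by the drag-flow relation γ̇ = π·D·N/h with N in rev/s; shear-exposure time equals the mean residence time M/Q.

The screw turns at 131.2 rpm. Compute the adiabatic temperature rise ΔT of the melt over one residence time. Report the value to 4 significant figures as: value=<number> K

Convert throughput: Q = 190.4 kg/h = 190.4/3600 = 0.0528889 kg/s
t_res = M / Q_s = 10.45 ÷ 0.0528889 = 197.584 s
Geometry in metres: D = 29.1 mm → 0.0291 m, h = 7.90 mm → 0.0079 m; screw speed N = 131.2 rpm = 2.18667 rev/s
γ̇ = π·D·N / h = π · 0.0291 · 2.18667 / 0.0079 = 25.3045 s⁻¹
ΔT = η·γ̇²·t_res / (ρ·cp) = 2450 · (25.3045)² · 197.584 / (946 · 1889) = 173.457 K

value=173.5 K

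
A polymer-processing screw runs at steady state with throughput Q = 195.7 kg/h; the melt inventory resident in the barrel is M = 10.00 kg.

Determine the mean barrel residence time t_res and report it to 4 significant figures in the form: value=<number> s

Convert throughput: Q = 195.7 kg/h = 195.7/3600 = 0.0543611 kg/s
t_res = M / Q_s = 10.00 ÷ 0.0543611 = 183.955 s

value=184.0 s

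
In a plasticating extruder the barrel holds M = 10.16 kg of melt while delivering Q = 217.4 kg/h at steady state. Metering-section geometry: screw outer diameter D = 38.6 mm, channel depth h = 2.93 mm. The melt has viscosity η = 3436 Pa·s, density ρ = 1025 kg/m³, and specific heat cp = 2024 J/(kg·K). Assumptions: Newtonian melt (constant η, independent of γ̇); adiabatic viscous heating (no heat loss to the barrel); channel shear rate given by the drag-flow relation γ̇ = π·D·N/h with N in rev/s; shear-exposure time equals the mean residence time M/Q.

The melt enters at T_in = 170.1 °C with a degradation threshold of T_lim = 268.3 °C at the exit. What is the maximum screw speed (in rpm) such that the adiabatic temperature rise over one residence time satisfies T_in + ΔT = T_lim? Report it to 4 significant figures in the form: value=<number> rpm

Throughput in SI: Q_s = 217.4 kg/h ÷ 3600 s/h = 0.0603889 kg/s
Mean residence time: t_res = M/Q_s = 10.16 kg / 0.0603889 kg/s = 168.243 s
D = 38.6 mm = 0.0386 m;  h = 2.93 mm = 0.00293 m
Allowable rise: ΔT_a = T_lim − T_in = 268.3 − 170.1 = 98.2 K
γ̇_max² = ΔT_a·ρ·cp/(η·t_res) = 98.2·1025·2024/(3436·168.243) = 352.416 s⁻²
Take the square root: γ̇_max = √(352.416) = 18.7728 s⁻¹
N_max = γ̇_max h / (πD) = 18.7728·0.00293/(π·0.0386) = 0.453585 rev/s → ×60 = 27.2151 rpm

value=27.22 rpm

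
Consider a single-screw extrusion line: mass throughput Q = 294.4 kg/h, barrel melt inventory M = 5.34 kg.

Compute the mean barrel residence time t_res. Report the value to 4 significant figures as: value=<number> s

Convert throughput: Q = 294.4 kg/h = 294.4/3600 = 0.0817778 kg/s
t_res = M / Q_s = 5.34 ÷ 0.0817778 = 65.2989 s

value=65.30 s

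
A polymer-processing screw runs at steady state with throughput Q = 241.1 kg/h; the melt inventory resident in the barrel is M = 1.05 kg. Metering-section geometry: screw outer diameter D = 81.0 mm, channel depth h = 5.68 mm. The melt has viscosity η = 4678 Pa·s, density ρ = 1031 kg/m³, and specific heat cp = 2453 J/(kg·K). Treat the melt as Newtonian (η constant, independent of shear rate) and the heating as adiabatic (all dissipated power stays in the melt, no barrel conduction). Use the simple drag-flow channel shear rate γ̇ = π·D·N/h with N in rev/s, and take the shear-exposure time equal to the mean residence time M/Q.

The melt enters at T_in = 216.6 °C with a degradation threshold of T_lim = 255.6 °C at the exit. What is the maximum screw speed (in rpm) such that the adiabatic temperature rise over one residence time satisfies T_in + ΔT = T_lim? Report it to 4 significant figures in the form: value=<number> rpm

Throughput in SI: Q_s = 241.1 kg/h ÷ 3600 s/h = 0.0669722 kg/s
t_res = M / Q_s = 1.05 ÷ 0.0669722 = 15.6781 s
Convert to metres: D = 0.081 m, h = 0.00568 m
ΔT_a = T_lim − T_in = 255.6 °C − 216.6 °C = 39 K
Invert ΔT = ηγ̇²t_res/(ρcp) for γ̇: γ̇_max² = ΔT_a ρ cp / (η t_res) = 39·1031·2453 / (4678·15.6781) = 1344.83 s⁻²
Take the square root: γ̇_max = √(1344.83) = 36.6719 s⁻¹
N_max = γ̇_max·h / (π·D) = 36.6719 · 0.00568 / (π · 0.081) = 0.818552 rev/s = 49.1131 rpm

value=49.11 rpm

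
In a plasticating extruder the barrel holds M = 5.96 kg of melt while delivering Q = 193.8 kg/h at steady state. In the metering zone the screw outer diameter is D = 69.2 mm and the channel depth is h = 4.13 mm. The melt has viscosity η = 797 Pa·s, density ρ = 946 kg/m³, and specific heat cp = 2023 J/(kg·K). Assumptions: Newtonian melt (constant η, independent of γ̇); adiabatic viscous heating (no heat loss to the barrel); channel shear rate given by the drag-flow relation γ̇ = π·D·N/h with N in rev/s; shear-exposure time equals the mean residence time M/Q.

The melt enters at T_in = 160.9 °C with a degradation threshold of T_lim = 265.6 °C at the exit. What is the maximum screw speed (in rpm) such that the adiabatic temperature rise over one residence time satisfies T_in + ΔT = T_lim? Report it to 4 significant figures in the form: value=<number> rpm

Q_s = Q / 3600 = 193.8 / 3600 = 0.0538333 kg/s
t_res = M / Q_s = 5.96 / 0.0538333 = 110.712 s
Convert to metres: D = 0.0692 m, h = 0.00413 m
Allowable rise: ΔT_a = T_lim − T_in = 265.6 − 160.9 = 104.7 K
Invert ΔT = ηγ̇²t_res/(ρcp) for γ̇: γ̇_max² = ΔT_a ρ cp / (η t_res) = 104.7·946·2023 / (797·110.712) = 2270.81 s⁻²
γ̇_max = √2270.81 = 47.653 s⁻¹
Solve γ̇ = πDN/h for N: N_max = γ̇_max·h/(π·D) = 47.653 × 0.00413 / (π × 0.0692) = 0.905283 rev/s = 54.317 rpm

value=54.32 rpm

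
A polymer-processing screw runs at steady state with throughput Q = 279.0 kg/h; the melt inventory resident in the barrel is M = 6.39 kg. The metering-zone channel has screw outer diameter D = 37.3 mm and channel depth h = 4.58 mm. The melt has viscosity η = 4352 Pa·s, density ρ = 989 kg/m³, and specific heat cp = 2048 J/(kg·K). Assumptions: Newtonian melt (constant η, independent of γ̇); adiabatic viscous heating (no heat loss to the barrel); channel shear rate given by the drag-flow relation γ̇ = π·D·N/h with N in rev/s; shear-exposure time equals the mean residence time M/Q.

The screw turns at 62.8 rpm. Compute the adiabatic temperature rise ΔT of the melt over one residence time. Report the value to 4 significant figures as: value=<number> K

Convert throughput: Q = 279.0 kg/h = 279.0/3600 = 0.0775 kg/s
t_res = M / Q_s = 6.39 ÷ 0.0775 = 82.4516 s
Convert to SI: D = 0.0373 m, h = 0.00458 m, N = 62.8/60 = 1.04667 rev/s
γ̇ = π D N / h = (π)(0.0373)(1.04667) / 0.00458 = 26.7794 s⁻¹
ΔT = η·γ̇²·t_res/(ρ·cp) = [4352 × 26.7794² × 82.4516] / [989 × 2048] = 127.047 K

value=127.0 K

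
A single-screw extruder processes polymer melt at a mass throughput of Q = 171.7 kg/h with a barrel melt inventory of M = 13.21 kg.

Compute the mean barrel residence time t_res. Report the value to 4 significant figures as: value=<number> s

Q_s = Q / 3600 = 171.7 / 3600 = 0.0476944 kg/s
t_res = M / Q_s = 13.21 ÷ 0.0476944 = 276.971 s

value=277.0 s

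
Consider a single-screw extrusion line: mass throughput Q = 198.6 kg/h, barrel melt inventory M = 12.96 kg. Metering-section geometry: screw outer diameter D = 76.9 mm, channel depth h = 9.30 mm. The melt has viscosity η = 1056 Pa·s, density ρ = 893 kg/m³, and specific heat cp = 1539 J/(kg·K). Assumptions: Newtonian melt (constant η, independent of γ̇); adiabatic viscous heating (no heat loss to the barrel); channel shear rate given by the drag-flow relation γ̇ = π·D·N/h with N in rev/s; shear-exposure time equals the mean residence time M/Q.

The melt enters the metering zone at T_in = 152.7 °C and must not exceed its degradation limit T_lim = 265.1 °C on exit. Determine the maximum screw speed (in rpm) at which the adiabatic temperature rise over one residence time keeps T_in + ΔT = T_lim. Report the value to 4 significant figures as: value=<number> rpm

Convert throughput: Q = 198.6 kg/h = 198.6/3600 = 0.0551667 kg/s
t_res = M / Q_s = 12.96 ÷ 0.0551667 = 234.924 s
Geometry in SI: D = 76.9 mm → 0.0769 m, h = 9.30 mm → 0.0093 m
ΔT_a = T_lim − T_in = 265.1 °C − 152.7 °C = 112.4 K
γ̇_max² = ΔT_a·ρ·cp / (η·t_res) = [112.4 × 893 × 1539] / [1056 × 234.924] = 622.679 s⁻²
γ̇_max = √622.679 = 24.9535 s⁻¹
N_max = γ̇_max h / (πD) = 24.9535·0.0093/(π·0.0769) = 0.960592 rev/s → ×60 = 57.6355 rpm

value=57.64 rpm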